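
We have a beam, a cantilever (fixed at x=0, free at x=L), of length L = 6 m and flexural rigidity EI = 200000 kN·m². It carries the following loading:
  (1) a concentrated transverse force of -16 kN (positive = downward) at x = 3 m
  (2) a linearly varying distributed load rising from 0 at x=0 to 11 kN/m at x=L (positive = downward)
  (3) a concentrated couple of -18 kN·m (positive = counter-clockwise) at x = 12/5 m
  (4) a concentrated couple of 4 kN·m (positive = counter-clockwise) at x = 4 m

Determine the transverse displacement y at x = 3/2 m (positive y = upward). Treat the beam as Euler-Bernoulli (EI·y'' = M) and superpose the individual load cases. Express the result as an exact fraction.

Load 1 — point force P=-16 kN at a=3 m (b=L-a=3):
  y_1 = -Px²(3a-x)/(6EI)  [x≤a] = -(-16)·(3/2)²·(3·3-(3/2))/(6·200000) = 9/40000 m
Load 2 — triangular load w₀=11 kN/m (0→w₀ over full span):
  y_2 = (w₀Lx³/12-w₀L²x²/6-w₀x⁵/(120L))/EI = (11·6·(3/2)³/12-11·6²·(3/2)²/6-11·(3/2)⁵/(120·6))/200000 = -332937/512000000 m
Load 3 — applied couple M₀=-18 kN·m at a=12/5 m (b=L-a=18/5):
  y_3 = M₀x²/(2EI)  [x≤a] = (-18)·(3/2)²/(2·200000) = -81/800000 m
Load 4 — applied couple M₀=4 kN·m at a=4 m (b=L-a=2):
  y_4 = M₀x²/(2EI)  [x≤a] = 4·(3/2)²/(2·200000) = 9/400000 m
Superposition: y = Σ y_i = -258057/512000000 m ≈ -0.000504 m

y(3/2) = -258057/512000000 m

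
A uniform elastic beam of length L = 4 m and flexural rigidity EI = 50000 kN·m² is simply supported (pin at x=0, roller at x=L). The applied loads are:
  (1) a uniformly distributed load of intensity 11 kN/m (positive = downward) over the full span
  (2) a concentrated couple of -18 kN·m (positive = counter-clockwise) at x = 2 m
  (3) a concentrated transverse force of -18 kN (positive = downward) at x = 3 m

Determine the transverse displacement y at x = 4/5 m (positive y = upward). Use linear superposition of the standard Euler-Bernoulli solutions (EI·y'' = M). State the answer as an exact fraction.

y(4/5) = -20897/93750000 m

Load 1 — uniform load w=11 kN/m over full span:
  y_1 = -wx(L³-2Lx²+x³)/(24EI) = -11·(4/5)·(4³-2·4·(4/5)²+(4/5)³)/(24·50000) = -2552/5859375 m
Load 2 — applied couple M₀=-18 kN·m at a=2 m (b=L-a=2):
  y_2 = (M₀x³/(6L)+C₁x)/EI  [x≤a] with C₁=M₀(3b²-L²)/(6L)=3 = ((-18)·(4/5)³/(6·4)+3·(4/5))/50000 = 63/1562500 m
Load 3 — point force P=-18 kN at a=3 m (b=L-a=1):
  y_3 = -Pbx(L²-b²-x²)/(6LEI)  [x≤a] = -(-18)·1·(4/5)·(4²-1²-(4/5)²)/(6·4·50000) = 1077/6250000 m
Superposition: y = Σ y_i = -20897/93750000 m ≈ -0.000223 m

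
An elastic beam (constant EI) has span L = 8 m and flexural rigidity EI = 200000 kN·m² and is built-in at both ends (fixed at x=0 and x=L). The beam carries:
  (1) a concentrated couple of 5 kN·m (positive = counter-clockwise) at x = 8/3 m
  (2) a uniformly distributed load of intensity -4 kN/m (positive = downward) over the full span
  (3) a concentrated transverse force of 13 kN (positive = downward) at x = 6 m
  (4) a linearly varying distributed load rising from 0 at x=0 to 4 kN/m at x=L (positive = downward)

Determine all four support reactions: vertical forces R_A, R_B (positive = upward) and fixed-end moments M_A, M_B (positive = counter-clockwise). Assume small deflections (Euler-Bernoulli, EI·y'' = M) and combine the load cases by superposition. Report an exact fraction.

R_A = -4001/480 kN, M_A = -317/40 kN·m, R_B = 2561/480 kN, M_B = -177/40 kN·m

Load 1 — applied couple M₀=5 kN·m at a=8/3 m (b=L-a=16/3):
  R_A = 6M₀ab/L³ = 6·5·(8/3)·(16/3)/8³ = 5/6 kN
  M_A = M₀b(2a-b)/L² = 5·(16/3)·(2·(8/3)-(16/3))/8² = 0 kN·m
  R_B = -6M₀ab/L³ = -6·5·(8/3)·(16/3)/8³ = -5/6 kN
  M_B = M₀a(2b-a)/L² = 5·(8/3)·(2·(16/3)-(8/3))/8² = 5/3 kN·m
Load 2 — uniform load w=-4 kN/m over full span:
  R_A = wL/2 = (-4)·8/2 = -16 kN
  M_A = wL²/12 = (-4)·8²/12 = -64/3 kN·m
  R_B = wL/2 = (-4)·8/2 = -16 kN
  M_B = -wL²/12 = -(-4)·8²/12 = 64/3 kN·m
Load 3 — point force P=13 kN at a=6 m (b=L-a=2):
  R_A = Pb²(3a+b)/L³ = 13·2²·(3·6+2)/8³ = 65/32 kN
  M_A = Pab²/L² = 13·6·2²/8² = 39/8 kN·m
  R_B = Pa²(a+3b)/L³ = 13·6²·(6+3·2)/8³ = 351/32 kN
  M_B = -Pa²b/L² = -13·6²·2/8² = -117/8 kN·m
Load 4 — triangular load w₀=4 kN/m (0→w₀ over full span):
  R_A = 3w₀L/20 = 3·4·8/20 = 24/5 kN
  M_A = w₀L²/30 = 4·8²/30 = 128/15 kN·m
  R_B = 7w₀L/20 = 7·4·8/20 = 56/5 kN
  M_B = -w₀L²/20 = -4·8²/20 = -64/5 kN·m
Superposition: R_A = -4001/480 kN, M_A = -317/40 kN·m, R_B = 2561/480 kN, M_B = -177/40 kN·m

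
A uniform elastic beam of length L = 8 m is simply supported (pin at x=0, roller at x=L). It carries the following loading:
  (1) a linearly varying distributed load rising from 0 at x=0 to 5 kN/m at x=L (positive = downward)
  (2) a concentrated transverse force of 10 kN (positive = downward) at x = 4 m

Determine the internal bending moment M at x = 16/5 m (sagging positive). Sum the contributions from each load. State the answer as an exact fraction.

Load 1 — triangular load w₀=5 kN/m (0→w₀ over full span):
  M_1 = w₀Lx/6 - w₀x³/(6L) = 5·8·(16/5)/6 - 5·(16/5)³/(6·8) = 448/25 kN·m
Load 2 — point force P=10 kN at a=4 m (b=L-a=4):
  M_2 = Pbx/L  [x≤a] = 10·4·(16/5)/8 = 16 kN·m
Superposition: M = Σ M_i = 848/25 kN·m ≈ 33.920000 kN·m

M(16/5) = 848/25 kN·m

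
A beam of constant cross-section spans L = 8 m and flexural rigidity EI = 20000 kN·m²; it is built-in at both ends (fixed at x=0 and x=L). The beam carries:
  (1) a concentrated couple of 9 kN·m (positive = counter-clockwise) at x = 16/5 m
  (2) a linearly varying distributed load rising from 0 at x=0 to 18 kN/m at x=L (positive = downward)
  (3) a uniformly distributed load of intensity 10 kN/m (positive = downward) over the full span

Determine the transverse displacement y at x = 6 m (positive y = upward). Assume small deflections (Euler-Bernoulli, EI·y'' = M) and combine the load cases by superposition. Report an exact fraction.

Load 1 — applied couple M₀=9 kN·m at a=16/5 m (b=L-a=24/5):
  y_1 = (R_Ax³/6 - M_Ax²/2 - M₀(x-a)²/2)/EI  [x>a] with R_A=81/50, M_A=27/25 = ((81/50)·6³/6 - (27/25)·6²/2 - 9·(6-(16/5))²/2)/20000 = 9/50000 m
Load 2 — triangular load w₀=18 kN/m (0→w₀ over full span):
  y_2 = -w₀x²(L-x)²(x+2L)/(120LEI) = -18·6²·(8-6)²·(6+2·8)/(120·8·20000) = -297/100000 m
Load 3 — uniform load w=10 kN/m over full span:
  y_3 = -wx²(L-x)²/(24EI) = -10·6²·(8-6)²/(24·20000) = -3/1000 m
Superposition: y = Σ y_i = -579/100000 m ≈ -0.005790 m

y(6) = -579/100000 m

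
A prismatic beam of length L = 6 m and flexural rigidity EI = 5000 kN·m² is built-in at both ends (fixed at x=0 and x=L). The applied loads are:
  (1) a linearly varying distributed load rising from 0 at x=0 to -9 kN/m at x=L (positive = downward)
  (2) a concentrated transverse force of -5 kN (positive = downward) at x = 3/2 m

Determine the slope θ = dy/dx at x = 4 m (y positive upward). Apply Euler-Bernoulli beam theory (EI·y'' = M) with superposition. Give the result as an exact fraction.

Load 1 — triangular load w₀=-9 kN/m (0→w₀ over full span):
  θ_1 = -w₀(2x(L-x)(L-2x)(x+2L)+x²(L-x)²)/(120LEI) = -(-9)·(2·4·(6-4)·(6-2·4)·(4+2·6)+4²·(6-4)²)/(120·6·5000) = -7/6250 rad
Load 2 — point force P=-5 kN at a=3/2 m (b=L-a=9/2):
  θ_2 = Pa²(L-x)(2bL-(3b+a)(L-x))/(2L³EI)  [x>a] = (-5)·(3/2)²·(6-4)·(2·(9/2)·6-(3·(9/2)+(3/2))·(6-4))/(2·6³·5000) = -1/4000 rad
Superposition: θ = Σ θ_i = -137/100000 rad ≈ -0.001370 rad

θ(4) = -137/100000 rad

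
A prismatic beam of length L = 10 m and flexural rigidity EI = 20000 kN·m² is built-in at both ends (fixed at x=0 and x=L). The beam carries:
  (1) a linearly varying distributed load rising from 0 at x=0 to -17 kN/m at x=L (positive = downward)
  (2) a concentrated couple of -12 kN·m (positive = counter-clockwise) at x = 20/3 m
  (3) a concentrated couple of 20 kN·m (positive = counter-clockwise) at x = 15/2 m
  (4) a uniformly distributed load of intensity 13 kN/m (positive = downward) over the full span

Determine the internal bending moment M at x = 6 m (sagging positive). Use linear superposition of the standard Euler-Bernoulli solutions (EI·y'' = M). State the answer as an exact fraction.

Load 1 — triangular load w₀=-17 kN/m (0→w₀ over full span):
  M_1 = 3w₀Lx/20 - w₀L²/30 - w₀x³/(6L) = 3·(-17)·10·6/20 - (-17)·10²/30 - (-17)·6³/(6·10) = -527/15 kN·m
Load 2 — applied couple M₀=-12 kN·m at a=20/3 m (b=L-a=10/3):
  M_2 = R_Ax - M_A  [x≤a] with R_A=-8/5, M_A=-4 = (-8/5)·6 - (-4) = -28/5 kN·m
Load 3 — applied couple M₀=20 kN·m at a=15/2 m (b=L-a=5/2):
  M_3 = R_Ax - M_A  [x≤a] with R_A=9/4, M_A=25/4 = (9/4)·6 - (25/4) = 29/4 kN·m
Load 4 — uniform load w=13 kN/m over full span:
  M_4 = wLx/2 - wL²/12 - wx²/2 = 13·10·6/2 - 13·10²/12 - 13·6²/2 = 143/3 kN·m
Superposition: M = Σ M_i = 851/60 kN·m ≈ 14.183333 kN·m

M(6) = 851/60 kN·m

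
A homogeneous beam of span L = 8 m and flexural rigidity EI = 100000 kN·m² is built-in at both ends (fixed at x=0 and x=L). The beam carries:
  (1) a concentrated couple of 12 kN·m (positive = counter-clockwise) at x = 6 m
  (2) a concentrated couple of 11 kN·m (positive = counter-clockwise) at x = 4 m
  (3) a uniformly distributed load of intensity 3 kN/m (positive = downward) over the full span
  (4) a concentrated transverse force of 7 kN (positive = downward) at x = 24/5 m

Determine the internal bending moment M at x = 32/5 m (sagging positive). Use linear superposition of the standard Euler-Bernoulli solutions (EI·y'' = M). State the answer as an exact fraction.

M(32/5) = -8683/1250 kN·m

Load 1 — applied couple M₀=12 kN·m at a=6 m (b=L-a=2):
  M_1 = R_Ax - M_A - M₀  [x>a] with R_A=27/16, M_A=15/4 = (27/16)·(32/5) - (15/4) - 12 = -99/20 kN·m
Load 2 — applied couple M₀=11 kN·m at a=4 m (b=L-a=4):
  M_2 = R_Ax - M_A - M₀  [x>a] with R_A=33/16, M_A=11/4 = (33/16)·(32/5) - (11/4) - 11 = -11/20 kN·m
Load 3 — uniform load w=3 kN/m over full span:
  M_3 = wLx/2 - wL²/12 - wx²/2 = 3·8·(32/5)/2 - 3·8²/12 - 3·(32/5)²/2 = -16/25 kN·m
Load 4 — point force P=7 kN at a=24/5 m (b=L-a=16/5):
  M_4 = Pa²(a+3b)(L-x)/L³ - Pa²b/L²  [x>a] = 7·(24/5)²·((24/5)+3·(16/5))·(8-(32/5))/8³ - 7·(24/5)²·(16/5)/8² = -504/625 kN·m
Superposition: M = Σ M_i = -8683/1250 kN·m ≈ -6.946400 kN·m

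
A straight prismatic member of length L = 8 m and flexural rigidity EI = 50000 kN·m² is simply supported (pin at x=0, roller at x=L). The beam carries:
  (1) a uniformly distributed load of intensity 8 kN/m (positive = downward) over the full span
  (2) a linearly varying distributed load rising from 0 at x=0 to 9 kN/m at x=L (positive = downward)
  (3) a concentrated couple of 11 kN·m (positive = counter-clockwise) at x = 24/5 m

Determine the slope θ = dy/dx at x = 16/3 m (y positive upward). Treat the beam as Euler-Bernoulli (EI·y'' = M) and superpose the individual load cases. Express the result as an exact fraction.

Load 1 — uniform load w=8 kN/m over full span:
  θ_1 = -w(L³-6Lx²+4x³)/(24EI) = -8·(8³-6·8·(16/3)²+4·(16/3)³)/(24·50000) = 416/253125 rad
Load 2 — triangular load w₀=9 kN/m (0→w₀ over full span):
  θ_2 = -w₀(7L⁴-30L²x²+15x⁴)/(360LEI) = -9·(7·8⁴-30·8²·(16/3)²+15·(16/3)⁴)/(360·8·50000) = 364/421875 rad
Load 3 — applied couple M₀=11 kN·m at a=24/5 m (b=L-a=16/5):
  θ_3 = (M₀x²/(2L)-M₀(x-a)+C₁)/EI  [x>a] with C₁=M₀(3b²-L²)/(6L)=-572/75 = (11·(16/3)²/(2·8)-11·((16/3)-(24/5))+(-572/75))/50000 = 341/2812500 rad
Superposition: θ = Σ θ_i = 66509/25312500 rad ≈ 0.002628 rad

θ(16/3) = 66509/25312500 rad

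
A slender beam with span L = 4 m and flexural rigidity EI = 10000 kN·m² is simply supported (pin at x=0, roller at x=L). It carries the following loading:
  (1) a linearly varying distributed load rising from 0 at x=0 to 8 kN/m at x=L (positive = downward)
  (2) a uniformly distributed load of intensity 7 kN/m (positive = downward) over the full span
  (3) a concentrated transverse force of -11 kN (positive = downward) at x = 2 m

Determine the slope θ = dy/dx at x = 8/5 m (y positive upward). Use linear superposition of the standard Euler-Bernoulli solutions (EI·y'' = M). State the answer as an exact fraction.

θ(8/5) = -29477/56250000 rad

Load 1 — triangular load w₀=8 kN/m (0→w₀ over full span):
  θ_1 = -w₀(7L⁴-30L²x²+15x⁴)/(360LEI) = -8·(7·4⁴-30·4²·(8/5)²+15·(8/5)⁴)/(360·4·10000) = -1292/3515625 rad
Load 2 — uniform load w=7 kN/m over full span:
  θ_2 = -w(L³-6Lx²+4x³)/(24EI) = -7·(4³-6·4·(8/5)²+4·(8/5)³)/(24·10000) = -259/468750 rad
Load 3 — point force P=-11 kN at a=2 m (b=L-a=2):
  θ_3 = -Pb(L²-b²-3x²)/(6LEI)  [x≤a] = -(-11)·2·(4²-2²-3·(8/5)²)/(6·4·10000) = 99/250000 rad
Superposition: θ = Σ θ_i = -29477/56250000 rad ≈ -0.000524 rad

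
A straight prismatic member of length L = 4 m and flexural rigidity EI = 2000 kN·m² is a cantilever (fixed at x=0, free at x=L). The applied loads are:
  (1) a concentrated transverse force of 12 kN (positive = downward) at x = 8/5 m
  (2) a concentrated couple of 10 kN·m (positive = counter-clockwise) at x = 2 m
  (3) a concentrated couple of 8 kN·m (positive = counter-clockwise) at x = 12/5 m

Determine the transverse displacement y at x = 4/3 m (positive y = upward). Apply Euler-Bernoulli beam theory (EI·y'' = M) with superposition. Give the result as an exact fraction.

Load 1 — point force P=12 kN at a=8/5 m (b=L-a=12/5):
  y_1 = -Px²(3a-x)/(6EI)  [x≤a] = -12·(4/3)²·(3·(8/5)-(4/3))/(6·2000) = -104/16875 m
Load 2 — applied couple M₀=10 kN·m at a=2 m (b=L-a=2):
  y_2 = M₀x²/(2EI)  [x≤a] = 10·(4/3)²/(2·2000) = 1/225 m
Load 3 — applied couple M₀=8 kN·m at a=12/5 m (b=L-a=8/5):
  y_3 = M₀x²/(2EI)  [x≤a] = 8·(4/3)²/(2·2000) = 4/1125 m
Superposition: y = Σ y_i = 31/16875 m ≈ 0.001837 m

y(4/3) = 31/16875 m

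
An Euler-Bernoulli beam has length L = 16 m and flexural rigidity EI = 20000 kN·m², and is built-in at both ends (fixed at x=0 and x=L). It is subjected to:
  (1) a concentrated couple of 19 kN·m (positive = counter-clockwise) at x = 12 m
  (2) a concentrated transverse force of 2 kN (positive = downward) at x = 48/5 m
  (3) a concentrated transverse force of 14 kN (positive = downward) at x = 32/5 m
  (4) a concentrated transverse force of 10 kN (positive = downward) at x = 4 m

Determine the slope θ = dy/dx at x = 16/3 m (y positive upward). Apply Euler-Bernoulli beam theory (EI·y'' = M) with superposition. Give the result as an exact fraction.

Load 1 — applied couple M₀=19 kN·m at a=12 m (b=L-a=4):
  θ_1 = (R_Ax²/2 - M_Ax)/EI  [x≤a] with R_A=171/128, M_A=95/16 = ((171/128)·(16/3)²/2 - (95/16)·(16/3))/20000 = -19/30000 rad
Load 2 — point force P=2 kN at a=48/5 m (b=L-a=32/5):
  θ_2 = -Pb²x(2aL-(3a+b)x)/(2L³EI)  [x≤a] = -2·(32/5)²·(16/3)·(2·(48/5)·16-(3·(48/5)+(32/5))·(16/3))/(2·16³·20000) = -224/703125 rad
Load 3 — point force P=14 kN at a=32/5 m (b=L-a=48/5):
  θ_3 = -Pb²x(2aL-(3a+b)x)/(2L³EI)  [x≤a] = -14·(48/5)²·(16/3)·(2·(32/5)·16-(3·(32/5)+(48/5))·(16/3))/(2·16³·20000) = -168/78125 rad
Load 4 — point force P=10 kN at a=4 m (b=L-a=12):
  θ_4 = Pa²(L-x)(2bL-(3b+a)(L-x))/(2L³EI)  [x>a] = 10·4²·(16-(16/3))·(2·12·16-(3·12+4)·(16-(16/3)))/(2·16³·20000) = -1/2250 rad
Superposition: θ = Σ θ_i = -39901/11250000 rad ≈ -0.003547 rad

θ(16/3) = -39901/11250000 rad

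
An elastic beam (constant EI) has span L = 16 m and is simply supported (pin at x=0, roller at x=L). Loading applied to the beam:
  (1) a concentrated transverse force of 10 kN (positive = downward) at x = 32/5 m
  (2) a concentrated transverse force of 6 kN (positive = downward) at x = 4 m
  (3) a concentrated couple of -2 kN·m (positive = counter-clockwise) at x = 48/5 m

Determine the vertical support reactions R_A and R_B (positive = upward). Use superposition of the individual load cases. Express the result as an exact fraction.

R_A = 83/8 kN, R_B = 45/8 kN

Load 1 — point force P=10 kN at a=32/5 m (b=L-a=48/5):
  R_A = Pb/L = 10·(48/5)/16 = 6 kN
  R_B = Pa/L = 10·(32/5)/16 = 4 kN
Load 2 — point force P=6 kN at a=4 m (b=L-a=12):
  R_A = Pb/L = 6·12/16 = 9/2 kN
  R_B = Pa/L = 6·4/16 = 3/2 kN
Load 3 — applied couple M₀=-2 kN·m at a=48/5 m (b=L-a=32/5):
  R_A = M₀/L = (-2)/16 = -1/8 kN
  R_B = -M₀/L = -(-2)/16 = 1/8 kN
Superposition: R_A = 83/8 kN, R_B = 45/8 kN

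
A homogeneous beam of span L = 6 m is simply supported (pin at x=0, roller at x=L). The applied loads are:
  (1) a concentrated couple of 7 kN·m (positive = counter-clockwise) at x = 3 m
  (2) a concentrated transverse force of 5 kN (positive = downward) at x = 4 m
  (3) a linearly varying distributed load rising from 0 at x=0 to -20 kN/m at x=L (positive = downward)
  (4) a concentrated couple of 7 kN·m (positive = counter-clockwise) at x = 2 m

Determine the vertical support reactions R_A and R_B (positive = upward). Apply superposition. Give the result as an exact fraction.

Load 1 — applied couple M₀=7 kN·m at a=3 m (b=L-a=3):
  R_A = M₀/L = 7/6 kN
  R_B = -M₀/L = -7/6 kN
Load 2 — point force P=5 kN at a=4 m (b=L-a=2):
  R_A = Pb/L = 5·2/6 = 5/3 kN
  R_B = Pa/L = 5·4/6 = 10/3 kN
Load 3 — triangular load w₀=-20 kN/m (0→w₀ over full span):
  R_A = w₀L/6 = (-20)·6/6 = -20 kN
  R_B = w₀L/3 = (-20)·6/3 = -40 kN
Load 4 — applied couple M₀=7 kN·m at a=2 m (b=L-a=4):
  R_A = M₀/L = 7/6 kN
  R_B = -M₀/L = -7/6 kN
Superposition: R_A = -16 kN, R_B = -39 kN

R_A = -16 kN, R_B = -39 kN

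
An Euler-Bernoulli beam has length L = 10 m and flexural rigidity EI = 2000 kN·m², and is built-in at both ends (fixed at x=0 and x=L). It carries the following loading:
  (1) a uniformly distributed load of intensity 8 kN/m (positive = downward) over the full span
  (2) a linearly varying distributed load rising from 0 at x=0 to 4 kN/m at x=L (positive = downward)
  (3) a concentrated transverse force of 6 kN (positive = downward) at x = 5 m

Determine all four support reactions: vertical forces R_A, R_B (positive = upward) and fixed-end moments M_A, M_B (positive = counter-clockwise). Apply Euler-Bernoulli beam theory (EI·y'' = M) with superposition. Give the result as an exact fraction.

Load 1 — uniform load w=8 kN/m over full span:
  R_A = wL/2 = 8·10/2 = 40 kN
  M_A = wL²/12 = 8·10²/12 = 200/3 kN·m
  R_B = wL/2 = 8·10/2 = 40 kN
  M_B = -wL²/12 = -8·10²/12 = -200/3 kN·m
Load 2 — triangular load w₀=4 kN/m (0→w₀ over full span):
  R_A = 3w₀L/20 = 3·4·10/20 = 6 kN
  M_A = w₀L²/30 = 4·10²/30 = 40/3 kN·m
  R_B = 7w₀L/20 = 7·4·10/20 = 14 kN
  M_B = -w₀L²/20 = -4·10²/20 = -20 kN·m
Load 3 — point force P=6 kN at a=5 m (b=L-a=5):
  R_A = Pb²(3a+b)/L³ = 6·5²·(3·5+5)/10³ = 3 kN
  M_A = Pab²/L² = 6·5·5²/10² = 15/2 kN·m
  R_B = Pa²(a+3b)/L³ = 6·5²·(5+3·5)/10³ = 3 kN
  M_B = -Pa²b/L² = -6·5²·5/10² = -15/2 kN·m
Superposition: R_A = 49 kN, M_A = 175/2 kN·m, R_B = 57 kN, M_B = -565/6 kN·m

R_A = 49 kN, M_A = 175/2 kN·m, R_B = 57 kN, M_B = -565/6 kN·m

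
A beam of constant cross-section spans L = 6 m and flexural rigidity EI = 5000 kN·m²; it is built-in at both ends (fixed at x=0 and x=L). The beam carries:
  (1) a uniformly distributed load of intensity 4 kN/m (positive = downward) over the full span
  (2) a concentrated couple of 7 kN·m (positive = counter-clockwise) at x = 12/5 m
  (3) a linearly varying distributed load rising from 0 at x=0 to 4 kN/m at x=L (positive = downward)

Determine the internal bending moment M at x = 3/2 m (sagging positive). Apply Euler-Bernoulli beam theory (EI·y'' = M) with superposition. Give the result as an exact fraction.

M(3/2) = 681/200 kN·m

Load 1 — uniform load w=4 kN/m over full span:
  M_1 = wLx/2 - wL²/12 - wx²/2 = 4·6·(3/2)/2 - 4·6²/12 - 4·(3/2)²/2 = 3/2 kN·m
Load 2 — applied couple M₀=7 kN·m at a=12/5 m (b=L-a=18/5):
  M_2 = R_Ax - M_A  [x≤a] with R_A=42/25, M_A=21/25 = (42/25)·(3/2) - (21/25) = 42/25 kN·m
Load 3 — triangular load w₀=4 kN/m (0→w₀ over full span):
  M_3 = 3w₀Lx/20 - w₀L²/30 - w₀x³/(6L) = 3·4·6·(3/2)/20 - 4·6²/30 - 4·(3/2)³/(6·6) = 9/40 kN·m
Superposition: M = Σ M_i = 681/200 kN·m ≈ 3.405000 kN·m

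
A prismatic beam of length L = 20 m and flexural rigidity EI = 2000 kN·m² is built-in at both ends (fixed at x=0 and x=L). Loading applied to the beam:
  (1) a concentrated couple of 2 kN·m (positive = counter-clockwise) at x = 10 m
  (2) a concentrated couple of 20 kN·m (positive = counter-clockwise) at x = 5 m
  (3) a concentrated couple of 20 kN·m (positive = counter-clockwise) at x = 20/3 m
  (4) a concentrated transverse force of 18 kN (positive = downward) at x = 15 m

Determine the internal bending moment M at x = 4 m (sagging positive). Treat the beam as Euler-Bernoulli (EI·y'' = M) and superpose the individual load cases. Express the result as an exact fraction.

M(4) = 967/120 kN·m

Load 1 — applied couple M₀=2 kN·m at a=10 m (b=L-a=10):
  M_1 = R_Ax - M_A  [x≤a] with R_A=3/20, M_A=1/2 = (3/20)·4 - (1/2) = 1/10 kN·m
Load 2 — applied couple M₀=20 kN·m at a=5 m (b=L-a=15):
  M_2 = R_Ax - M_A  [x≤a] with R_A=9/8, M_A=-15/4 = (9/8)·4 - (-15/4) = 33/4 kN·m
Load 3 — applied couple M₀=20 kN·m at a=20/3 m (b=L-a=40/3):
  M_3 = R_Ax - M_A  [x≤a] with R_A=4/3, M_A=0 = (4/3)·4 - 0 = 16/3 kN·m
Load 4 — point force P=18 kN at a=15 m (b=L-a=5):
  M_4 = Pb²(3a+b)x/L³ - Pab²/L²  [x≤a] = 18·5²·(3·15+5)·4/20³ - 18·15·5²/20² = -45/8 kN·m
Superposition: M = Σ M_i = 967/120 kN·m ≈ 8.058333 kN·m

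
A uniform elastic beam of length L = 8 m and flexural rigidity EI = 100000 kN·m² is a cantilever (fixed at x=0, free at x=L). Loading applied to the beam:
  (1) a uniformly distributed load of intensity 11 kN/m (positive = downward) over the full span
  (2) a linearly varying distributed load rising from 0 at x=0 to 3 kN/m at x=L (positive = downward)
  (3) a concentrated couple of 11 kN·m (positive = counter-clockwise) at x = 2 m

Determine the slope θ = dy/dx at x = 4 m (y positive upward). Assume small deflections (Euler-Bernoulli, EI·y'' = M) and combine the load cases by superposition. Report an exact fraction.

Load 1 — uniform load w=11 kN/m over full span:
  θ_1 = -wx(x²-3Lx+3L²)/(6EI) = -11·4·(4²-3·8·4+3·8²)/(6·100000) = -77/9375 rad
Load 2 — triangular load w₀=3 kN/m (0→w₀ over full span):
  θ_2 = (w₀Lx²/4-w₀L²x/3-w₀x⁴/(24L))/EI = (3·8·4²/4-3·8²·4/3-3·4⁴/(24·8))/100000 = -41/25000 rad
Load 3 — applied couple M₀=11 kN·m at a=2 m (b=L-a=6):
  θ_3 = M₀a/EI  [x>a] = 11·2/100000 = 11/50000 rad
Superposition: θ = Σ θ_i = -289/30000 rad ≈ -0.009633 rad

θ(4) = -289/30000 rad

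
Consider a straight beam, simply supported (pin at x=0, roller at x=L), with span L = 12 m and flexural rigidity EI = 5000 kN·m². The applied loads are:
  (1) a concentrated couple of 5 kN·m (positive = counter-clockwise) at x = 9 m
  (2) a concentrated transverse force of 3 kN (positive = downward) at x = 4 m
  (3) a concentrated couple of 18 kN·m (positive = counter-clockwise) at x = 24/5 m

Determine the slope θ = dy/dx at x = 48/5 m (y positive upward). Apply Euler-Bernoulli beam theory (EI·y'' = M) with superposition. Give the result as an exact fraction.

θ(48/5) = 7277/3000000 rad

Load 1 — applied couple M₀=5 kN·m at a=9 m (b=L-a=3):
  θ_1 = (M₀x²/(2L)-M₀(x-a)+C₁)/EI  [x>a] with C₁=M₀(3b²-L²)/(6L)=-65/8 = (5·(48/5)²/(2·12)-5·((48/5)-9)+(-65/8))/5000 = 323/200000 rad
Load 2 — point force P=3 kN at a=4 m (b=L-a=8):
  θ_2 = -Pa(2L²-6Lx+3x²+a²)/(6LEI)  [x>a] = -3·4·(2·12²-6·12·(48/5)+3·(48/5)²+4²)/(6·12·5000) = 173/46875 rad
Load 3 — applied couple M₀=18 kN·m at a=24/5 m (b=L-a=36/5):
  θ_3 = (M₀x²/(2L)-M₀(x-a)+C₁)/EI  [x>a] with C₁=M₀(3b²-L²)/(6L)=72/25 = (18·(48/5)²/(2·12)-18·((48/5)-(24/5))+(72/25))/5000 = -9/3125 rad
Superposition: θ = Σ θ_i = 7277/3000000 rad ≈ 0.002426 rad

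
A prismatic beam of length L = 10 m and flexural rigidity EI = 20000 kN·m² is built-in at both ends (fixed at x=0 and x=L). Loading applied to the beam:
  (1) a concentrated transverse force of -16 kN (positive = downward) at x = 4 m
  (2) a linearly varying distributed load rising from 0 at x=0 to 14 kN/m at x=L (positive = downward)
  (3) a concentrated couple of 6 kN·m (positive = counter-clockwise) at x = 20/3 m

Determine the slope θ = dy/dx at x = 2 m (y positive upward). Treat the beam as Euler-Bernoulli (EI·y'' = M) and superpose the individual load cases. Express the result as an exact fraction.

θ(2) = -2749/1875000 rad

Load 1 — point force P=-16 kN at a=4 m (b=L-a=6):
  θ_1 = -Pb²x(2aL-(3a+b)x)/(2L³EI)  [x≤a] = -(-16)·6²·2·(2·4·10-(3·4+6)·2)/(2·10³·20000) = 99/78125 rad
Load 2 — triangular load w₀=14 kN/m (0→w₀ over full span):
  θ_2 = -w₀(2x(L-x)(L-2x)(x+2L)+x²(L-x)²)/(120LEI) = -14·(2·2·(10-2)·(10-2·2)·(2+2·10)+2²·(10-2)²)/(120·10·20000) = -49/18750 rad
Load 3 — applied couple M₀=6 kN·m at a=20/3 m (b=L-a=10/3):
  θ_3 = (R_Ax²/2 - M_Ax)/EI  [x≤a] with R_A=4/5, M_A=2 = ((4/5)·2²/2 - 2·2)/20000 = -3/25000 rad
Superposition: θ = Σ θ_i = -2749/1875000 rad ≈ -0.001466 rad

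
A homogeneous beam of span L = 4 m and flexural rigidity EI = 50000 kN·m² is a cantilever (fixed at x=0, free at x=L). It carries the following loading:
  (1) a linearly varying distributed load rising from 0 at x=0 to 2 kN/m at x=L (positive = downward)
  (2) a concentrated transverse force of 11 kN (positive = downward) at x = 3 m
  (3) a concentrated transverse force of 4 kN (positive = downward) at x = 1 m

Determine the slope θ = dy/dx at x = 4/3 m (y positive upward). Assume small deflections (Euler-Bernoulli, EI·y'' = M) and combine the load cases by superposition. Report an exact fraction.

θ(4/3) = -1141/1215000 rad

Load 1 — triangular load w₀=2 kN/m (0→w₀ over full span):
  θ_1 = (w₀Lx²/4-w₀L²x/3-w₀x⁴/(24L))/EI = (2·4·(4/3)²/4-2·4²·(4/3)/3-2·(4/3)⁴/(24·4))/50000 = -163/759375 rad
Load 2 — point force P=11 kN at a=3 m (b=L-a=1):
  θ_2 = -Px(2a-x)/(2EI)  [x≤a] = -11·(4/3)·(2·3-(4/3))/(2·50000) = -77/112500 rad
Load 3 — point force P=4 kN at a=1 m (b=L-a=3):
  θ_3 = -Pa²/(2EI)  [x>a] = -4·1²/(2·50000) = -1/25000 rad
Superposition: θ = Σ θ_i = -1141/1215000 rad ≈ -0.000939 rad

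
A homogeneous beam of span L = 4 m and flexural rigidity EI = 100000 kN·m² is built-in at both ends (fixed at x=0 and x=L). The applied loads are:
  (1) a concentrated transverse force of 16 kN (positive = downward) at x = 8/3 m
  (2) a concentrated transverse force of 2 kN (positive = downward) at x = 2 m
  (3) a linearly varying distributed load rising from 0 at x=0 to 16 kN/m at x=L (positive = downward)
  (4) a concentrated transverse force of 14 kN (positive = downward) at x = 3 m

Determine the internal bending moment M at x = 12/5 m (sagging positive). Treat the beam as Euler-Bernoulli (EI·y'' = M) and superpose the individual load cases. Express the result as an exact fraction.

M(12/5) = 370723/27000 kN·m

Load 1 — point force P=16 kN at a=8/3 m (b=L-a=4/3):
  M_1 = Pb²(3a+b)x/L³ - Pab²/L²  [x≤a] = 16·(4/3)²·(3·(8/3)+(4/3))·(12/5)/4³ - 16·(8/3)·(4/3)²/4² = 704/135 kN·m
Load 2 — point force P=2 kN at a=2 m (b=L-a=2):
  M_2 = Pa²(a+3b)(L-x)/L³ - Pa²b/L²  [x>a] = 2·2²·(2+3·2)·(4-(12/5))/4³ - 2·2²·2/4² = 3/5 kN·m
Load 3 — triangular load w₀=16 kN/m (0→w₀ over full span):
  M_3 = 3w₀Lx/20 - w₀L²/30 - w₀x³/(6L) = 3·16·4·(12/5)/20 - 16·4²/30 - 16·(12/5)³/(6·4) = 1984/375 kN·m
Load 4 — point force P=14 kN at a=3 m (b=L-a=1):
  M_4 = Pb²(3a+b)x/L³ - Pab²/L²  [x≤a] = 14·1²·(3·3+1)·(12/5)/4³ - 14·3·1²/4² = 21/8 kN·m
Superposition: M = Σ M_i = 370723/27000 kN·m ≈ 13.730481 kN·m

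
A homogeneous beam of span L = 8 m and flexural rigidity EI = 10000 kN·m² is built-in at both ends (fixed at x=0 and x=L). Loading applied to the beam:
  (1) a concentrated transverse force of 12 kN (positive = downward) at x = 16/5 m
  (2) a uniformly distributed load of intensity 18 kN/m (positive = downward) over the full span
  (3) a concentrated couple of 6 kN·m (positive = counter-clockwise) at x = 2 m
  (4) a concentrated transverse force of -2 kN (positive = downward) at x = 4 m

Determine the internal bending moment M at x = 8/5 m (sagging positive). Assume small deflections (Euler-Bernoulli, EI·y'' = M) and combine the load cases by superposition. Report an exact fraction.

M(8/5) = -11737/5000 kN·m

Load 1 — point force P=12 kN at a=16/5 m (b=L-a=24/5):
  M_1 = Pb²(3a+b)x/L³ - Pab²/L²  [x≤a] = 12·(24/5)²·(3·(16/5)+(24/5))·(8/5)/8³ - 12·(16/5)·(24/5)²/8² = -864/625 kN·m
Load 2 — uniform load w=18 kN/m over full span:
  M_2 = wLx/2 - wL²/12 - wx²/2 = 18·8·(8/5)/2 - 18·8²/12 - 18·(8/5)²/2 = -96/25 kN·m
Load 3 — applied couple M₀=6 kN·m at a=2 m (b=L-a=6):
  M_3 = R_Ax - M_A  [x≤a] with R_A=27/32, M_A=-9/8 = (27/32)·(8/5) - (-9/8) = 99/40 kN·m
Load 4 — point force P=-2 kN at a=4 m (b=L-a=4):
  M_4 = Pb²(3a+b)x/L³ - Pab²/L²  [x≤a] = (-2)·4²·(3·4+4)·(8/5)/8³ - (-2)·4·4²/8² = 2/5 kN·m
Superposition: M = Σ M_i = -11737/5000 kN·m ≈ -2.347400 kN·m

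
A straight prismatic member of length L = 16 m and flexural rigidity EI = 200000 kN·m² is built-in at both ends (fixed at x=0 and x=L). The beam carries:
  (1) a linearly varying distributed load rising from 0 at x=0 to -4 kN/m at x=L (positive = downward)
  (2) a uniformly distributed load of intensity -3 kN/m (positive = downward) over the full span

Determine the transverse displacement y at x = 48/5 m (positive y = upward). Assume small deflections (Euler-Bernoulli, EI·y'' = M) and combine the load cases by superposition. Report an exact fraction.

Load 1 — triangular load w₀=-4 kN/m (0→w₀ over full span):
  y_1 = -w₀x²(L-x)²(x+2L)/(120LEI) = -(-4)·(48/5)²·(16-(48/5))²·((48/5)+2·16)/(120·16·200000) = 79872/48828125 m
Load 2 — uniform load w=-3 kN/m over full span:
  y_2 = -wx²(L-x)²/(24EI) = -(-3)·(48/5)²·(16-(48/5))²/(24·200000) = 4608/1953125 m
Superposition: y = Σ y_i = 195072/48828125 m ≈ 0.003995 m

y(48/5) = 195072/48828125 m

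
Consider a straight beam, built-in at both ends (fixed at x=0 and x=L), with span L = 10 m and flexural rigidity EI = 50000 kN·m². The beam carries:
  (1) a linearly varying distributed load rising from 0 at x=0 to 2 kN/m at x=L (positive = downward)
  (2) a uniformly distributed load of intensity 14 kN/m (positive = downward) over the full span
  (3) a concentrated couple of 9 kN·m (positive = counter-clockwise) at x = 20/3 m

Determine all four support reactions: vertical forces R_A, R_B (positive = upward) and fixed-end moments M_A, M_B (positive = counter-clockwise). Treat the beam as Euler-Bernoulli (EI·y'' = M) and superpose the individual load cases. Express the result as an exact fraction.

R_A = 371/5 kN, M_A = 379/3 kN·m, R_B = 379/5 kN, M_B = -380/3 kN·m

Load 1 — triangular load w₀=2 kN/m (0→w₀ over full span):
  R_A = 3w₀L/20 = 3·2·10/20 = 3 kN
  M_A = w₀L²/30 = 2·10²/30 = 20/3 kN·m
  R_B = 7w₀L/20 = 7·2·10/20 = 7 kN
  M_B = -w₀L²/20 = -2·10²/20 = -10 kN·m
Load 2 — uniform load w=14 kN/m over full span:
  R_A = wL/2 = 14·10/2 = 70 kN
  M_A = wL²/12 = 14·10²/12 = 350/3 kN·m
  R_B = wL/2 = 14·10/2 = 70 kN
  M_B = -wL²/12 = -14·10²/12 = -350/3 kN·m
Load 3 — applied couple M₀=9 kN·m at a=20/3 m (b=L-a=10/3):
  R_A = 6M₀ab/L³ = 6·9·(20/3)·(10/3)/10³ = 6/5 kN
  M_A = M₀b(2a-b)/L² = 9·(10/3)·(2·(20/3)-(10/3))/10² = 3 kN·m
  R_B = -6M₀ab/L³ = -6·9·(20/3)·(10/3)/10³ = -6/5 kN
  M_B = M₀a(2b-a)/L² = 9·(20/3)·(2·(10/3)-(20/3))/10² = 0 kN·m
Superposition: R_A = 371/5 kN, M_A = 379/3 kN·m, R_B = 379/5 kN, M_B = -380/3 kN·m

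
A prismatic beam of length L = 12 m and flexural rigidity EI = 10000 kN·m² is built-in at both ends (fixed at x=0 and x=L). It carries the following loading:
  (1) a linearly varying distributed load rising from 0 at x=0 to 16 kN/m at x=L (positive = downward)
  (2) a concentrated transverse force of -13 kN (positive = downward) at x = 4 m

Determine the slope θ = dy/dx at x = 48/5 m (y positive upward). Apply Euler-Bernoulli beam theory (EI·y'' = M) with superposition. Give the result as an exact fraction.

θ(48/5) = 23423/2343750 rad

Load 1 — triangular load w₀=16 kN/m (0→w₀ over full span):
  θ_1 = -w₀(2x(L-x)(L-2x)(x+2L)+x²(L-x)²)/(120LEI) = -16·(2·(48/5)·(12-(48/5))·(12-2·(48/5))·((48/5)+2·12)+(48/5)²·(12-(48/5))²)/(120·12·10000) = 4608/390625 rad
Load 2 — point force P=-13 kN at a=4 m (b=L-a=8):
  θ_2 = Pa²(L-x)(2bL-(3b+a)(L-x))/(2L³EI)  [x>a] = (-13)·4²·(12-(48/5))·(2·8·12-(3·8+4)·(12-(48/5)))/(2·12³·10000) = -169/93750 rad
Superposition: θ = Σ θ_i = 23423/2343750 rad ≈ 0.009994 rad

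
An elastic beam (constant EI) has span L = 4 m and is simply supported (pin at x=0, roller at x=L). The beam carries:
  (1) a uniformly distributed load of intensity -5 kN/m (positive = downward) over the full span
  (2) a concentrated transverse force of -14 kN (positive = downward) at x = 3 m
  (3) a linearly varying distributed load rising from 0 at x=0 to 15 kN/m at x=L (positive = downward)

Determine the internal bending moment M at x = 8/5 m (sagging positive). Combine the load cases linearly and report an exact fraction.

Load 1 — uniform load w=-5 kN/m over full span:
  M_1 = wx(L-x)/2 = (-5)·(8/5)·(4-(8/5))/2 = -48/5 kN·m
Load 2 — point force P=-14 kN at a=3 m (b=L-a=1):
  M_2 = Pbx/L  [x≤a] = (-14)·1·(8/5)/4 = -28/5 kN·m
Load 3 — triangular load w₀=15 kN/m (0→w₀ over full span):
  M_3 = w₀Lx/6 - w₀x³/(6L) = 15·4·(8/5)/6 - 15·(8/5)³/(6·4) = 336/25 kN·m
Superposition: M = Σ M_i = -44/25 kN·m ≈ -1.760000 kN·m

M(8/5) = -44/25 kN·m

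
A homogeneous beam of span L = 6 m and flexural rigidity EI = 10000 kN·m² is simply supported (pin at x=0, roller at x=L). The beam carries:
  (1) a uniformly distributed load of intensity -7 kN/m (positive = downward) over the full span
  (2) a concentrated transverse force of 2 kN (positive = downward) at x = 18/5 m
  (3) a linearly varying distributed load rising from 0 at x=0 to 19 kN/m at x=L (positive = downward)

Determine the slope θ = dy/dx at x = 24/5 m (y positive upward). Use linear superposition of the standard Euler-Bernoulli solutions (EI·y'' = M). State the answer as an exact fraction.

θ(24/5) = 894/390625 rad

Load 1 — uniform load w=-7 kN/m over full span:
  θ_1 = -w(L³-6Lx²+4x³)/(24EI) = -(-7)·(6³-6·6·(24/5)²+4·(24/5)³)/(24·10000) = -6237/1250000 rad
Load 2 — point force P=2 kN at a=18/5 m (b=L-a=12/5):
  θ_2 = -Pa(2L²-6Lx+3x²+a²)/(6LEI)  [x>a] = -2·(18/5)·(2·6²-6·6·(24/5)+3·(24/5)²+(18/5)²)/(6·6·10000) = 117/312500 rad
Load 3 — triangular load w₀=19 kN/m (0→w₀ over full span):
  θ_3 = -w₀(7L⁴-30L²x²+15x⁴)/(360LEI) = -19·(7·6⁴-30·6²·(24/5)²+15·(24/5)⁴)/(360·6·10000) = 43149/6250000 rad
Superposition: θ = Σ θ_i = 894/390625 rad ≈ 0.002289 rad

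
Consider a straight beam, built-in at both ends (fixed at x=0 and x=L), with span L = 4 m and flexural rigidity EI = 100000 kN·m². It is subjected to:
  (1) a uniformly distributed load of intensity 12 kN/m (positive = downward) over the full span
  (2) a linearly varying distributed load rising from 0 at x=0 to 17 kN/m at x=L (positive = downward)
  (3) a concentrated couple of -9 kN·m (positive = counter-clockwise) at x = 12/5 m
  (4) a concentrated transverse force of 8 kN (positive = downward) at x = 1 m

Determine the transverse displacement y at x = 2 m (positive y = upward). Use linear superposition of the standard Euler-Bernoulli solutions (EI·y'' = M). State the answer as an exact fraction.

Load 1 — uniform load w=12 kN/m over full span:
  y_1 = -wx²(L-x)²/(24EI) = -12·2²·(4-2)²/(24·100000) = -1/12500 m
Load 2 — triangular load w₀=17 kN/m (0→w₀ over full span):
  y_2 = -w₀x²(L-x)²(x+2L)/(120LEI) = -17·2²·(4-2)²·(2+2·4)/(120·4·100000) = -17/300000 m
Load 3 — applied couple M₀=-9 kN·m at a=12/5 m (b=L-a=8/5):
  y_3 = (R_Ax³/6 - M_Ax²/2)/EI  [x≤a] with R_A=-81/25, M_A=-72/25 = ((-81/25)·2³/6 - (-72/25)·2²/2)/100000 = 9/625000 m
Load 4 — point force P=8 kN at a=1 m (b=L-a=3):
  y_4 = -Pa²(L-x)²(3bL-(3b+a)(L-x))/(6L³EI)  [x>a] = -8·1²·(4-2)²·(3·3·4-(3·3+1)·(4-2))/(6·4³·100000) = -1/75000 m
Superposition: y = Σ y_i = -339/2500000 m ≈ -0.000136 m

y(2) = -339/2500000 m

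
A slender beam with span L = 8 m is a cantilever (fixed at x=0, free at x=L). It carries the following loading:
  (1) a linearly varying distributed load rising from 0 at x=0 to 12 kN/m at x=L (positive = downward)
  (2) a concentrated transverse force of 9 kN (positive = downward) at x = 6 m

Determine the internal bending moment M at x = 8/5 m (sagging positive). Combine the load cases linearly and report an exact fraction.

Load 1 — triangular load w₀=12 kN/m (0→w₀ over full span):
  M_1 = w₀Lx/2 - w₀L²/3 - w₀x³/(6L) = 12·8·(8/5)/2 - 12·8²/3 - 12·(8/5)³/(6·8) = -22528/125 kN·m
Load 2 — point force P=9 kN at a=6 m (b=L-a=2):
  M_2 = -P(a-x)  [x≤a] = -9·(6-(8/5)) = -198/5 kN·m
Superposition: M = Σ M_i = -27478/125 kN·m ≈ -219.824000 kN·m

M(8/5) = -27478/125 kN·m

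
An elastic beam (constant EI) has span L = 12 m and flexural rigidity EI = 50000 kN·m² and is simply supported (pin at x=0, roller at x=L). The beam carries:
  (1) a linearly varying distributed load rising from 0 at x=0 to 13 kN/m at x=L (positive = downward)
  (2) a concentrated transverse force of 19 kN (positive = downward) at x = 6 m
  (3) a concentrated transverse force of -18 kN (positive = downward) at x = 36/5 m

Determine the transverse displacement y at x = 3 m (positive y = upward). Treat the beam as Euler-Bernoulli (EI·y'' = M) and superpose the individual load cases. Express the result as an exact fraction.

Load 1 — triangular load w₀=13 kN/m (0→w₀ over full span):
  y_1 = -w₀x(7L⁴-10L²x²+3x⁴)/(360LEI) = -13·3·(7·12⁴-10·12²·3²+3·3⁴)/(360·12·50000) = -38259/1600000 m
Load 2 — point force P=19 kN at a=6 m (b=L-a=6):
  y_2 = -Pbx(L²-b²-x²)/(6LEI)  [x≤a] = -19·6·3·(12²-6²-3²)/(6·12·50000) = -1881/200000 m
Load 3 — point force P=-18 kN at a=36/5 m (b=L-a=24/5):
  y_3 = -Pbx(L²-b²-x²)/(6LEI)  [x≤a] = -(-18)·(24/5)·3·(12²-(24/5)²-3²)/(6·12·50000) = 25191/3125000 m
Superposition: y = Σ y_i = -5051151/200000000 m ≈ -0.025256 m

y(3) = -5051151/200000000 m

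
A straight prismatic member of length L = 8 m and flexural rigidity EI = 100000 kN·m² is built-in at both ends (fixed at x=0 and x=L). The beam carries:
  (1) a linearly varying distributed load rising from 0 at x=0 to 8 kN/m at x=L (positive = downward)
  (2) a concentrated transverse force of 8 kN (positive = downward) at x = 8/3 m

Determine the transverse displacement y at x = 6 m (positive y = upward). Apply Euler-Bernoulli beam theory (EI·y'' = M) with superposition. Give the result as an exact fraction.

y(6) = -3353/10125000 m

Load 1 — triangular load w₀=8 kN/m (0→w₀ over full span):
  y_1 = -w₀x²(L-x)²(x+2L)/(120LEI) = -8·6²·(8-6)²·(6+2·8)/(120·8·100000) = -33/125000 m
Load 2 — point force P=8 kN at a=8/3 m (b=L-a=16/3):
  y_2 = -Pa²(L-x)²(3bL-(3b+a)(L-x))/(6L³EI)  [x>a] = -8·(8/3)²·(8-6)²·(3·(16/3)·8-(3·(16/3)+(8/3))·(8-6))/(6·8³·100000) = -17/253125 m
Superposition: y = Σ y_i = -3353/10125000 m ≈ -0.000331 m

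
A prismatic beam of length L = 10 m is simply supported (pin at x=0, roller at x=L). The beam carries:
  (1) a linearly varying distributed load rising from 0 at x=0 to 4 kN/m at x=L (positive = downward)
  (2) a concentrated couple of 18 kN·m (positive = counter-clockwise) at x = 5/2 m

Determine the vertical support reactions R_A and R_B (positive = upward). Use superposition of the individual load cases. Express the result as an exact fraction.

R_A = 127/15 kN, R_B = 173/15 kN

Load 1 — triangular load w₀=4 kN/m (0→w₀ over full span):
  R_A = w₀L/6 = 4·10/6 = 20/3 kN
  R_B = w₀L/3 = 4·10/3 = 40/3 kN
Load 2 — applied couple M₀=18 kN·m at a=5/2 m (b=L-a=15/2):
  R_A = M₀/L = 18/10 = 9/5 kN
  R_B = -M₀/L = -18/10 = -9/5 kN
Superposition: R_A = 127/15 kN, R_B = 173/15 kN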